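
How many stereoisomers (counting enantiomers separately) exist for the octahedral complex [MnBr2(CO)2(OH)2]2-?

6

In an octahedral complex each vertex has one trans partner and four cis neighbours.
Systematic placement gives 5 geometric isomers: Br trans, CO trans, OH trans; Br trans, CO cis, OH cis; Br cis, CO cis, OH trans; Br cis, CO cis, OH cis (chiral); Br cis, CO trans, OH cis.
One of these lacks any improper symmetry element and so occurs as an enantiomeric pair, giving 5 + 1 = 6 stereoisomers in total.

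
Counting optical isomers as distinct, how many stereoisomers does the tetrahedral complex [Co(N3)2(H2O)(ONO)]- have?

1

In a tetrahedral complex all four positions are equivalent and every pair of ligands is adjacent — there is no cis/trans distinction.
Only one geometric arrangement is possible.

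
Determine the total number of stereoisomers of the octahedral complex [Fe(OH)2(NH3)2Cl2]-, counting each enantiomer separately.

6

An octahedron has six vertices in three trans pairs; every non-trans pair is cis.
Working through the distinct placements yields 5 geometric isomers: OH trans, NH3 trans, Cl trans; OH cis, NH3 cis, Cl trans; OH trans, NH3 cis, Cl cis; OH cis, NH3 cis, Cl cis (chiral); OH cis, NH3 trans, Cl cis.
One of these lacks any improper symmetry element and so occurs as an enantiomeric pair, giving 5 + 1 = 6 stereoisomers in total.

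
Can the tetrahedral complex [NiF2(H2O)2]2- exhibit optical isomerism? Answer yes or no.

In a tetrahedral complex all four positions are equivalent and every pair of ligands is adjacent — there is no cis/trans distinction.
Only one geometric arrangement is possible.

no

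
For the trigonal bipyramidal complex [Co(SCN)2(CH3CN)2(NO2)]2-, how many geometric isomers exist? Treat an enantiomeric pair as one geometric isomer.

5

In a trigonal bipyramid the two axial positions differ from the three equatorial ones.
Systematic enumeration (placing each ligand type in turn and discarding arrangements equivalent by rotation or reflection) gives 5 geometric isomers.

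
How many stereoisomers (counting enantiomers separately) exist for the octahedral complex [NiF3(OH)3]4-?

2

There are 2 geometric isomers: F mer; F fac.
Each arrangement has an internal mirror plane or centre of symmetry, so none is chiral.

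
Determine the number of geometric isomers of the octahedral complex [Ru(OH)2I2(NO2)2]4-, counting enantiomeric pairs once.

In an octahedral complex each vertex has one trans partner and four cis neighbours.
The distinct arrangements are (5 in all): OH trans, I trans, NO2 trans; OH cis, I trans, NO2 cis; OH trans, I cis, NO2 cis; OH cis, I cis, NO2 cis (chiral); OH cis, I cis, NO2 trans.

5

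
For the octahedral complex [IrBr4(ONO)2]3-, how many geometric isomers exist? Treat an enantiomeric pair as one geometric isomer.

The six octahedral sites form three mutually perpendicular trans pairs.
The distinct arrangements are (2 in all): ONO trans; ONO cis.

2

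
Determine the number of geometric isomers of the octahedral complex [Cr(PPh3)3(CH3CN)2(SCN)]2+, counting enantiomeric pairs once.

There are 3 geometric isomers: PPh3 mer, CH3CN trans; PPh3 fac, CH3CN cis; PPh3 mer, CH3CN cis.

3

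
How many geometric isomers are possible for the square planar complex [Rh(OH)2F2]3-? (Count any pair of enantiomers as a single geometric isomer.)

2

In a square planar complex each vertex has one trans partner and two cis neighbours.
Systematic placement gives 2 geometric isomers: OH cis; OH trans.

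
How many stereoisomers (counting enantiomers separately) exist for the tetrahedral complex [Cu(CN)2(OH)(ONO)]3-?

In a tetrahedral complex all four positions are equivalent and every pair of ligands is adjacent — there is no cis/trans distinction.
Only one geometric arrangement is possible.

1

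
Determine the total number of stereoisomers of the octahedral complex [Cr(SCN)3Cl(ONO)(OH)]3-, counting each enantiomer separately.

5

Systematic placement gives 4 geometric isomers: SCN mer (3 arrangements); SCN fac (chiral).
One of these lacks any improper symmetry element and so occurs as an enantiomeric pair, giving 4 + 1 = 5 stereoisomers in total.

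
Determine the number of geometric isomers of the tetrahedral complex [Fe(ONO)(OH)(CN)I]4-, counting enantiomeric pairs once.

1

All four vertices of a tetrahedron are equivalent and mutually adjacent, so cis/trans isomerism cannot arise.
Only one geometric arrangement is possible; it has no improper symmetry element, so it exists as a pair of enantiomers (2 stereoisomers).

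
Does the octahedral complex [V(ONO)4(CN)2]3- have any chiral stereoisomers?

In an octahedral complex each vertex has one trans partner and four cis neighbours.
Working through the distinct placements yields 2 geometric isomers: CN trans; CN cis.
Each arrangement has an internal mirror plane or centre of symmetry, so none is chiral.

no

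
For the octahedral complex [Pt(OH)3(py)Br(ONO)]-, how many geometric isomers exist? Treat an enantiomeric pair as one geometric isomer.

An octahedron has six vertices in three trans pairs; every non-trans pair is cis.
The distinct arrangements are (4 in all): OH mer (3 arrangements); OH fac (chiral).

4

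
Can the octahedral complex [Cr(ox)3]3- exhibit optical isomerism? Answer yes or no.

yes

An octahedron has six vertices in three trans pairs; every non-trans pair is cis.
Each ox is bidentate and must span two cis positions.
Only one geometric arrangement is possible; it has no improper symmetry element, so it exists as a pair of enantiomers (2 stereoisomers).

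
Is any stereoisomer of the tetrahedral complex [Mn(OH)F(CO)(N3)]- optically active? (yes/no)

Only one geometric arrangement is possible; it has no improper symmetry element, so it exists as a pair of enantiomers (2 stereoisomers).

yes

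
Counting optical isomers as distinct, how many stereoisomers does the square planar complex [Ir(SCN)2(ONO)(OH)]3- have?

A square has two trans pairs of vertices; adjacent vertices are cis.
Systematic placement gives 2 geometric isomers: SCN cis; SCN trans.
Each arrangement has an internal mirror plane or centre of symmetry, so none is chiral.

2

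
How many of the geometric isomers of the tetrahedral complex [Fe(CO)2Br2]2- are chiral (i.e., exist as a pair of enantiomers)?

In a tetrahedral complex all four positions are equivalent and every pair of ligands is adjacent — there is no cis/trans distinction.
Only one geometric arrangement is possible.

0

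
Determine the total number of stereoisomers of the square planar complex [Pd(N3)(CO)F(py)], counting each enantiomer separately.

Working through the distinct placements yields 3 geometric isomers: (CO/N3 trans, F/py trans); (CO/py trans, F/N3 trans); (CO/F trans, N3/py trans).
Each arrangement has an internal mirror plane or centre of symmetry, so none is chiral.

3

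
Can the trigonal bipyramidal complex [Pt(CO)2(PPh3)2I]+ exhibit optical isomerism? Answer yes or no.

A trigonal bipyramid has two axial and three equatorial sites, which are chemically inequivalent.
Placing the ligands in turn and identifying arrangements related by rotation or reflection leaves 5 distinct geometric isomers.
One of these lacks any improper symmetry element and so occurs as an enantiomeric pair, giving 5 + 1 = 6 stereoisomers in total.

yes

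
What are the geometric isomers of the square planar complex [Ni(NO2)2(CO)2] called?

cis and trans

Working through the distinct placements yields 2 geometric isomers: NO2 cis; NO2 trans.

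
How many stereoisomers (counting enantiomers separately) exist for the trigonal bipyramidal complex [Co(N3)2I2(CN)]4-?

Systematic enumeration (placing each ligand type in turn and discarding arrangements equivalent by rotation or reflection) gives 5 geometric isomers.
One of these lacks any improper symmetry element and so occurs as an enantiomeric pair, giving 5 + 1 = 6 stereoisomers in total.

6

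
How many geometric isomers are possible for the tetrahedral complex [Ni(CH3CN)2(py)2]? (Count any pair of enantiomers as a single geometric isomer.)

Only one geometric arrangement is possible.

1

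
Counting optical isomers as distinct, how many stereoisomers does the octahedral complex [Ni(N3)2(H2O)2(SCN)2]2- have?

The six octahedral sites form three mutually perpendicular trans pairs.
Systematic placement gives 5 geometric isomers: N3 trans, H2O trans, SCN trans; N3 cis, H2O trans, SCN cis; N3 cis, H2O cis, SCN trans; N3 cis, H2O cis, SCN cis (chiral); N3 trans, H2O cis, SCN cis.
One of these lacks any improper symmetry element and so occurs as an enantiomeric pair, giving 5 + 1 = 6 stereoisomers in total.

6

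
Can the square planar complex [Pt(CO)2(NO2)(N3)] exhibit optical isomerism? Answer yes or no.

In a square planar complex each vertex has one trans partner and two cis neighbours.
The distinct arrangements are (2 in all): CO cis; CO trans.
Each arrangement has an internal mirror plane or centre of symmetry, so none is chiral.

no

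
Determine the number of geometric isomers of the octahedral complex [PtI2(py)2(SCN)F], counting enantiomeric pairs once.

Systematic placement gives 6 geometric isomers: I cis, py trans; I cis, py cis (3 arrangements, 2 chiral); I trans, py trans; I trans, py cis.

6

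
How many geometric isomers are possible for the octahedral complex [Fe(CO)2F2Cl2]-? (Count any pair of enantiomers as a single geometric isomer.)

5

In an octahedral complex each vertex has one trans partner and four cis neighbours.
There are 5 geometric isomers: CO trans, F trans, Cl trans; CO trans, F cis, Cl cis; CO cis, F trans, Cl cis; CO cis, F cis, Cl cis (chiral); CO cis, F cis, Cl trans.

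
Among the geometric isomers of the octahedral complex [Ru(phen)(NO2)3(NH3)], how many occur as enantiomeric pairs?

0

In an octahedral complex each vertex has one trans partner and four cis neighbours.
Each phen is bidentate and must span two cis positions.
The distinct arrangements are (2 in all): NO2 fac; NO2 mer.
Each arrangement has an internal mirror plane or centre of symmetry, so none is chiral.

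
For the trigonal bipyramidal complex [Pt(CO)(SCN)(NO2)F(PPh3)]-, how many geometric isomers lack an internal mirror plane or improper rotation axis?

10

A trigonal bipyramid has two axial and three equatorial sites, which are chemically inequivalent.
Placing the ligands in turn and identifying arrangements related by rotation or reflection leaves 10 distinct geometric isomers.
Of these, 10 lack any improper symmetry element and so occur as enantiomeric pairs, giving 10 + 10 = 20 stereoisomers in total.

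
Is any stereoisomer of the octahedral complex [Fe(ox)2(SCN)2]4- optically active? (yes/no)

yes

An octahedron has six vertices in three trans pairs; every non-trans pair is cis.
Each ox is bidentate and must span two cis positions.
Systematic placement gives 2 geometric isomers: SCN trans; SCN cis (chiral).
One of these lacks any improper symmetry element and so occurs as an enantiomeric pair, giving 2 + 1 = 3 stereoisomers in total.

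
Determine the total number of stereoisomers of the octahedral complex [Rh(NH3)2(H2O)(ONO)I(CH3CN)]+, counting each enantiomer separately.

In an octahedral complex each vertex has one trans partner and four cis neighbours.
Exhaustive case analysis gives 9 geometric isomers.
Of these, 6 lack any improper symmetry element and so occur as enantiomeric pairs, giving 9 + 6 = 15 stereoisomers in total.

15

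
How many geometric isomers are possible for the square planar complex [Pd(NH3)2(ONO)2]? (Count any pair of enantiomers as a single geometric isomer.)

A square has two trans pairs of vertices; adjacent vertices are cis.
Systematic placement gives 2 geometric isomers: NH3 cis; NH3 trans.

2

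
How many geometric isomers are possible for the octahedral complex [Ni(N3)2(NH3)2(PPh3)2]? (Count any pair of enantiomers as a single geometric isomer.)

5

In an octahedral complex each vertex has one trans partner and four cis neighbours.
Systematic placement gives 5 geometric isomers: N3 trans, NH3 trans, PPh3 trans; N3 trans, NH3 cis, PPh3 cis; N3 cis, NH3 cis, PPh3 trans; N3 cis, NH3 cis, PPh3 cis (chiral); N3 cis, NH3 trans, PPh3 cis.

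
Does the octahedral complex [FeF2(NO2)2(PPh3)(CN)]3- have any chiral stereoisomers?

yes

The distinct arrangements are (6 in all): F cis, NO2 cis (3 arrangements, 2 chiral); F cis, NO2 trans; F trans, NO2 cis; F trans, NO2 trans.
Of these, 2 lack any improper symmetry element and so occur as enantiomeric pairs, giving 6 + 2 = 8 stereoisomers in total.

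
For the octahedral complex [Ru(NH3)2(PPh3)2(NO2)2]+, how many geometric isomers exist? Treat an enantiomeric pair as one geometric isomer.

5

An octahedron has six vertices in three trans pairs; every non-trans pair is cis.
Working through the distinct placements yields 5 geometric isomers: NH3 trans, PPh3 trans, NO2 trans; NH3 trans, PPh3 cis, NO2 cis; NH3 cis, PPh3 trans, NO2 cis; NH3 cis, PPh3 cis, NO2 cis (chiral); NH3 cis, PPh3 cis, NO2 trans.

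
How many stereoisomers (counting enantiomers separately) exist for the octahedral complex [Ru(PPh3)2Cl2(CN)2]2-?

The distinct arrangements are (5 in all): PPh3 trans, Cl trans, CN trans; PPh3 cis, Cl cis, CN trans; PPh3 trans, Cl cis, CN cis; PPh3 cis, Cl cis, CN cis (chiral); PPh3 cis, Cl trans, CN cis.
One of these lacks any improper symmetry element and so occurs as an enantiomeric pair, giving 5 + 1 = 6 stereoisomers in total.

6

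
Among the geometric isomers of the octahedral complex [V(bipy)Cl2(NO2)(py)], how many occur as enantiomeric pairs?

2

An octahedron has six vertices in three trans pairs; every non-trans pair is cis.
Each bipy is bidentate and must span two cis positions.
There are 4 geometric isomers: Cl trans; Cl cis (3 arrangements, 2 chiral).
Of these, 2 lack any improper symmetry element and so occur as enantiomeric pairs, giving 4 + 2 = 6 stereoisomers in total.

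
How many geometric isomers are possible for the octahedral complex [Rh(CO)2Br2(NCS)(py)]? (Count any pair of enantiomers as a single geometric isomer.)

The six octahedral sites form three mutually perpendicular trans pairs.
There are 6 geometric isomers: CO trans, Br trans; CO cis, Br trans; CO cis, Br cis (3 arrangements, 2 chiral); CO trans, Br cis.

6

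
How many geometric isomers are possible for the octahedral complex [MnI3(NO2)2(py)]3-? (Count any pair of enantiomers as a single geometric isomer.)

3

An octahedron has six vertices in three trans pairs; every non-trans pair is cis.
There are 3 geometric isomers: I mer, NO2 cis; I mer, NO2 trans; I fac, NO2 cis.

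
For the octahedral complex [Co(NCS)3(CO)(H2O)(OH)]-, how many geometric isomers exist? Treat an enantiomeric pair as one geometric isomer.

Systematic placement gives 4 geometric isomers: NCS mer (3 arrangements); NCS fac (chiral).

4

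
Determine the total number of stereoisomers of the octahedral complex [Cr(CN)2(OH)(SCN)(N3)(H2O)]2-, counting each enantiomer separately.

15

Exhaustive case analysis gives 9 geometric isomers.
Of these, 6 lack any improper symmetry element and so occur as enantiomeric pairs, giving 9 + 6 = 15 stereoisomers in total.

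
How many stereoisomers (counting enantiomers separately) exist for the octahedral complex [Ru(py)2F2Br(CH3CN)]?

In an octahedral complex each vertex has one trans partner and four cis neighbours.
Working through the distinct placements yields 6 geometric isomers: py trans, F trans; py cis, F cis (3 arrangements, 2 chiral); py trans, F cis; py cis, F trans.
Of these, 2 lack any improper symmetry element and so occur as enantiomeric pairs, giving 6 + 2 = 8 stereoisomers in total.

8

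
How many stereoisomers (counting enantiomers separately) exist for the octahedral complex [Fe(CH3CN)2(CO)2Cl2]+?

There are 5 geometric isomers: CH3CN trans, CO trans, Cl trans; CH3CN trans, CO cis, Cl cis; CH3CN cis, CO cis, Cl trans; CH3CN cis, CO cis, Cl cis (chiral); CH3CN cis, CO trans, Cl cis.
One of these lacks any improper symmetry element and so occurs as an enantiomeric pair, giving 5 + 1 = 6 stereoisomers in total.

6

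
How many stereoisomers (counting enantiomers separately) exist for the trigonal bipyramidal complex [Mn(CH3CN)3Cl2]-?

3

There are 3 geometric isomers: Cl both equatorial; Cl one axial, one equatorial; Cl both axial.
Each arrangement has an internal mirror plane or centre of symmetry, so none is chiral.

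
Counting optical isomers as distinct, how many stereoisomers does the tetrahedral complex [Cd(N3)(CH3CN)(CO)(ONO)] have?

2

Only one geometric arrangement is possible; it has no improper symmetry element, so it exists as a pair of enantiomers (2 stereoisomers).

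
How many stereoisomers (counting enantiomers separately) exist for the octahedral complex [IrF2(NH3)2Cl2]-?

An octahedron has six vertices in three trans pairs; every non-trans pair is cis.
Working through the distinct placements yields 5 geometric isomers: F trans, NH3 trans, Cl trans; F cis, NH3 cis, Cl trans; F cis, NH3 trans, Cl cis; F cis, NH3 cis, Cl cis (chiral); F trans, NH3 cis, Cl cis.
One of these lacks any improper symmetry element and so occurs as an enantiomeric pair, giving 5 + 1 = 6 stereoisomers in total.

6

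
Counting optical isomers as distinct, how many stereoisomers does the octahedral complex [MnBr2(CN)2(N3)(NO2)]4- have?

An octahedron has six vertices in three trans pairs; every non-trans pair is cis.
There are 6 geometric isomers: Br trans, CN trans; Br trans, CN cis; Br cis, CN cis (3 arrangements, 2 chiral); Br cis, CN trans.
Of these, 2 lack any improper symmetry element and so occur as enantiomeric pairs, giving 6 + 2 = 8 stereoisomers in total.

8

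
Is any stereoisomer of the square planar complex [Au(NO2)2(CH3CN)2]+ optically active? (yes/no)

no

In a square planar complex each vertex has one trans partner and two cis neighbours.
The distinct arrangements are (2 in all): NO2 cis; NO2 trans.
Each arrangement has an internal mirror plane or centre of symmetry, so none is chiral.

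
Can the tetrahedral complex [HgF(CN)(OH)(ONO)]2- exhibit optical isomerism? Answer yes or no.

yes

In a tetrahedral complex all four positions are equivalent and every pair of ligands is adjacent — there is no cis/trans distinction.
Only one geometric arrangement is possible; it has no improper symmetry element, so it exists as a pair of enantiomers (2 stereoisomers).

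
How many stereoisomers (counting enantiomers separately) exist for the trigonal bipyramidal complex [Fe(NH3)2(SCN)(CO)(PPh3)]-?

In a trigonal bipyramid the two axial positions differ from the three equatorial ones.
Placing the ligands in turn and identifying arrangements related by rotation or reflection leaves 7 distinct geometric isomers.
Of these, 3 lack any improper symmetry element and so occur as enantiomeric pairs, giving 7 + 3 = 10 stereoisomers in total.

10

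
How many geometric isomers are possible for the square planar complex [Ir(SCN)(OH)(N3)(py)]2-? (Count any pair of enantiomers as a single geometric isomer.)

3

A square has two trans pairs of vertices; adjacent vertices are cis.
Systematic placement gives 3 geometric isomers: (N3/SCN trans, OH/py trans); (N3/py trans, OH/SCN trans); (N3/OH trans, SCN/py trans).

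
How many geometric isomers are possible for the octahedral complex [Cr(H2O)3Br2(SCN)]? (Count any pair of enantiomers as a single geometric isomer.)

3

In an octahedral complex each vertex has one trans partner and four cis neighbours.
The distinct arrangements are (3 in all): H2O mer, Br trans; H2O fac, Br cis; H2O mer, Br cis.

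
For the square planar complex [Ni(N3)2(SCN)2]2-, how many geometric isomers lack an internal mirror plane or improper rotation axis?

In a square planar complex each vertex has one trans partner and two cis neighbours.
The distinct arrangements are (2 in all): N3 cis; N3 trans.
Each arrangement has an internal mirror plane or centre of symmetry, so none is chiral.

0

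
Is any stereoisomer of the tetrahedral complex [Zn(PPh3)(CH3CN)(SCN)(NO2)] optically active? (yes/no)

In a tetrahedral complex all four positions are equivalent and every pair of ligands is adjacent — there is no cis/trans distinction.
Only one geometric arrangement is possible; it has no improper symmetry element, so it exists as a pair of enantiomers (2 stereoisomers).

yes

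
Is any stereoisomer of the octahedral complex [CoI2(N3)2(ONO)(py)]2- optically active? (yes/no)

yes

In an octahedral complex each vertex has one trans partner and four cis neighbours.
The distinct arrangements are (6 in all): I trans, N3 trans; I trans, N3 cis; I cis, N3 cis (3 arrangements, 2 chiral); I cis, N3 trans.
Of these, 2 lack any improper symmetry element and so occur as enantiomeric pairs, giving 6 + 2 = 8 stereoisomers in total.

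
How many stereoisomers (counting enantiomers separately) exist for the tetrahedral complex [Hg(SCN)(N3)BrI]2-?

2

All four vertices of a tetrahedron are equivalent and mutually adjacent, so cis/trans isomerism cannot arise.
Only one geometric arrangement is possible; it has no improper symmetry element, so it exists as a pair of enantiomers (2 stereoisomers).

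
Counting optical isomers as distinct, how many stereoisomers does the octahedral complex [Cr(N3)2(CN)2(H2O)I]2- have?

The six octahedral sites form three mutually perpendicular trans pairs.
There are 6 geometric isomers: N3 trans, CN trans; N3 cis, CN trans; N3 trans, CN cis; N3 cis, CN cis (3 arrangements, 2 chiral).
Of these, 2 lack any improper symmetry element and so occur as enantiomeric pairs, giving 6 + 2 = 8 stereoisomers in total.

8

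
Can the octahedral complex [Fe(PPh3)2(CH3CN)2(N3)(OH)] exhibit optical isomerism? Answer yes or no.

yes

An octahedron has six vertices in three trans pairs; every non-trans pair is cis.
There are 6 geometric isomers: PPh3 trans, CH3CN trans; PPh3 cis, CH3CN trans; PPh3 trans, CH3CN cis; PPh3 cis, CH3CN cis (3 arrangements, 2 chiral).
Of these, 2 lack any improper symmetry element and so occur as enantiomeric pairs, giving 6 + 2 = 8 stereoisomers in total.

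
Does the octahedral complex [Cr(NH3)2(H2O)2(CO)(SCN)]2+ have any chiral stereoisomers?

The six octahedral sites form three mutually perpendicular trans pairs.
Systematic placement gives 6 geometric isomers: NH3 cis, H2O cis (3 arrangements, 2 chiral); NH3 trans, H2O cis; NH3 cis, H2O trans; NH3 trans, H2O trans.
Of these, 2 lack any improper symmetry element and so occur as enantiomeric pairs, giving 6 + 2 = 8 stereoisomers in total.

yes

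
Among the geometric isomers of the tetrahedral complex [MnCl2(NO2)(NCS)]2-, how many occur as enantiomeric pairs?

0

All four vertices of a tetrahedron are equivalent and mutually adjacent, so cis/trans isomerism cannot arise.
Only one geometric arrangement is possible.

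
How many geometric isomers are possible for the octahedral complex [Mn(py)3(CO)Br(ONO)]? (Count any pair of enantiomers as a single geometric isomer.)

4

The six octahedral sites form three mutually perpendicular trans pairs.
The distinct arrangements are (4 in all): py mer (3 arrangements); py fac (chiral).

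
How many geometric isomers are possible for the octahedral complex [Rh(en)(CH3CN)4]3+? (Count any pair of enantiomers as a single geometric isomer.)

An octahedron has six vertices in three trans pairs; every non-trans pair is cis.
Each en is bidentate and must span two cis positions.
Only one geometric arrangement is possible.

1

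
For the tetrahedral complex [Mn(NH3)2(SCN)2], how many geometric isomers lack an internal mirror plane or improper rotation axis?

Only one geometric arrangement is possible.

0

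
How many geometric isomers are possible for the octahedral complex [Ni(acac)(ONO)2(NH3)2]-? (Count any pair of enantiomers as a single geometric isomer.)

3

Each acac is bidentate and must span two cis positions.
The distinct arrangements are (3 in all): ONO cis, NH3 trans; ONO cis, NH3 cis (chiral); ONO trans, NH3 cis.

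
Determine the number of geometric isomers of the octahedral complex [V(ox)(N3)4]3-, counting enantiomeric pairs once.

In an octahedral complex each vertex has one trans partner and four cis neighbours.
Each ox is bidentate and must span two cis positions.
Only one geometric arrangement is possible.

1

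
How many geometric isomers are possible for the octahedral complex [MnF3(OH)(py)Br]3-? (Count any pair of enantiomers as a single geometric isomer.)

4

There are 4 geometric isomers: F mer (3 arrangements); F fac (chiral).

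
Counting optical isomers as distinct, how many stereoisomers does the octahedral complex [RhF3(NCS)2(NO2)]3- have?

3

An octahedron has six vertices in three trans pairs; every non-trans pair is cis.
Working through the distinct placements yields 3 geometric isomers: F mer, NCS cis; F mer, NCS trans; F fac, NCS cis.
Each arrangement has an internal mirror plane or centre of symmetry, so none is chiral.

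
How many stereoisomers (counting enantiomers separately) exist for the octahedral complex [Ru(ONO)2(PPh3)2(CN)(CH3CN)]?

8

The distinct arrangements are (6 in all): ONO trans, PPh3 trans; ONO cis, PPh3 cis (3 arrangements, 2 chiral); ONO cis, PPh3 trans; ONO trans, PPh3 cis.
Of these, 2 lack any improper symmetry element and so occur as enantiomeric pairs, giving 6 + 2 = 8 stereoisomers in total.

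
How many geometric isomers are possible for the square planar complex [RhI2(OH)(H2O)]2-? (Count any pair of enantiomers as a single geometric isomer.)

2

A square has two trans pairs of vertices; adjacent vertices are cis.
There are 2 geometric isomers: I cis; I trans.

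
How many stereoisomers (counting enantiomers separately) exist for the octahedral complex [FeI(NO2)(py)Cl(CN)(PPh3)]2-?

Placing the ligands in turn and identifying arrangements related by rotation or reflection leaves 15 distinct geometric isomers.
Of these, 15 lack any improper symmetry element and so occur as enantiomeric pairs, giving 15 + 15 = 30 stereoisomers in total.

30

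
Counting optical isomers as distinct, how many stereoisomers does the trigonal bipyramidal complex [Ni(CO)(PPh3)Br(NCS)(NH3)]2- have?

A trigonal bipyramid has two axial and three equatorial sites, which are chemically inequivalent.
Systematic enumeration (placing each ligand type in turn and discarding arrangements equivalent by rotation or reflection) gives 10 geometric isomers.
Of these, 10 lack any improper symmetry element and so occur as enantiomeric pairs, giving 10 + 10 = 20 stereoisomers in total.

20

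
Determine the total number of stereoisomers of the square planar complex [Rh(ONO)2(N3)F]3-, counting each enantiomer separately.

2

There are 2 geometric isomers: ONO cis; ONO trans.
Each arrangement has an internal mirror plane or centre of symmetry, so none is chiral.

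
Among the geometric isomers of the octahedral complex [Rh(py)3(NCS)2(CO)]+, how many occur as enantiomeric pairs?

0

Working through the distinct placements yields 3 geometric isomers: py mer, NCS cis; py mer, NCS trans; py fac, NCS cis.
Each arrangement has an internal mirror plane or centre of symmetry, so none is chiral.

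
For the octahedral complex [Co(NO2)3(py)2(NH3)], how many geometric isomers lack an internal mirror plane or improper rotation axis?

The six octahedral sites form three mutually perpendicular trans pairs.
The distinct arrangements are (3 in all): NO2 mer, py trans; NO2 fac, py cis; NO2 mer, py cis.
Each arrangement has an internal mirror plane or centre of symmetry, so none is chiral.

0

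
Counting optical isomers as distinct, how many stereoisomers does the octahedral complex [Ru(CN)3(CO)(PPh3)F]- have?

The distinct arrangements are (4 in all): CN mer (3 arrangements); CN fac (chiral).
One of these lacks any improper symmetry element and so occurs as an enantiomeric pair, giving 4 + 1 = 5 stereoisomers in total.

5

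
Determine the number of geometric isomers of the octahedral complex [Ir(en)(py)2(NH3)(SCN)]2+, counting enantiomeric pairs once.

The six octahedral sites form three mutually perpendicular trans pairs.
Each en is bidentate and must span two cis positions.
Systematic placement gives 4 geometric isomers: py cis (3 arrangements, 2 chiral); py trans.

4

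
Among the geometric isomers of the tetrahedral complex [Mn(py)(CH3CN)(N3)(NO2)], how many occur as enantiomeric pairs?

Only one geometric arrangement is possible; it has no improper symmetry element, so it exists as a pair of enantiomers (2 stereoisomers).

1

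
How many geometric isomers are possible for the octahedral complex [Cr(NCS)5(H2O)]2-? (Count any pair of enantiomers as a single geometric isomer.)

An octahedron has six vertices in three trans pairs; every non-trans pair is cis.
Only one geometric arrangement is possible.

1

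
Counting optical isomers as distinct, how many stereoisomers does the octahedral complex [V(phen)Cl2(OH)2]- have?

4

An octahedron has six vertices in three trans pairs; every non-trans pair is cis.
Each phen is bidentate and must span two cis positions.
The distinct arrangements are (3 in all): Cl trans, OH cis; Cl cis, OH cis (chiral); Cl cis, OH trans.
One of these lacks any improper symmetry element and so occurs as an enantiomeric pair, giving 3 + 1 = 4 stereoisomers in total.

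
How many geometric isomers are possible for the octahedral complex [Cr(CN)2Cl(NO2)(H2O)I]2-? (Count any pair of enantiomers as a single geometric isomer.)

9

An octahedron has six vertices in three trans pairs; every non-trans pair is cis.
Systematic enumeration (placing each ligand type in turn and discarding arrangements equivalent by rotation or reflection) gives 9 geometric isomers.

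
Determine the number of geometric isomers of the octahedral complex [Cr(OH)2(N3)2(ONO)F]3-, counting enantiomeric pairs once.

6

Systematic placement gives 6 geometric isomers: OH cis, N3 cis (3 arrangements, 2 chiral); OH trans, N3 cis; OH cis, N3 trans; OH trans, N3 trans.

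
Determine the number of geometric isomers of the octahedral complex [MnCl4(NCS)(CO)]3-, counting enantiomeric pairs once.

An octahedron has six vertices in three trans pairs; every non-trans pair is cis.
Working through the distinct placements yields 2 geometric isomers: NCS and CO mutually cis; NCS and CO mutually trans.

2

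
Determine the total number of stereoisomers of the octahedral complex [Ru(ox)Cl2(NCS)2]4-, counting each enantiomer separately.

Each ox is bidentate and must span two cis positions.
Working through the distinct placements yields 3 geometric isomers: Cl trans, NCS cis; Cl cis, NCS cis (chiral); Cl cis, NCS trans.
One of these lacks any improper symmetry element and so occurs as an enantiomeric pair, giving 3 + 1 = 4 stereoisomers in total.

4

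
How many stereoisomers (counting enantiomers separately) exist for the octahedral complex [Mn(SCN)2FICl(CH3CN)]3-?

15

Exhaustive case analysis gives 9 geometric isomers.
Of these, 6 lack any improper symmetry element and so occur as enantiomeric pairs, giving 9 + 6 = 15 stereoisomers in total.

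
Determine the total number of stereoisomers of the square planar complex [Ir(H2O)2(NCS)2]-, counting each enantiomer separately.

There are 2 geometric isomers: H2O cis; H2O trans.
Each arrangement has an internal mirror plane or centre of symmetry, so none is chiral.

2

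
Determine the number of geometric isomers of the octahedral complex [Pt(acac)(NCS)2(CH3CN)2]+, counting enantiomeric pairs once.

Each acac is bidentate and must span two cis positions.
Working through the distinct placements yields 3 geometric isomers: NCS cis, CH3CN trans; NCS cis, CH3CN cis (chiral); NCS trans, CH3CN cis.

3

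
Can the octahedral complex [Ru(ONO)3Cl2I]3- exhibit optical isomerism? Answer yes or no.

Working through the distinct placements yields 3 geometric isomers: ONO mer, Cl trans; ONO mer, Cl cis; ONO fac, Cl cis.
Each arrangement has an internal mirror plane or centre of symmetry, so none is chiral.

no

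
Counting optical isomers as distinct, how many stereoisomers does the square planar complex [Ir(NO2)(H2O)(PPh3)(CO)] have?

In a square planar complex each vertex has one trans partner and two cis neighbours.
Systematic placement gives 3 geometric isomers: (CO/NO2 trans, H2O/PPh3 trans); (CO/PPh3 trans, H2O/NO2 trans); (CO/H2O trans, NO2/PPh3 trans).
Each arrangement has an internal mirror plane or centre of symmetry, so none is chiral.

3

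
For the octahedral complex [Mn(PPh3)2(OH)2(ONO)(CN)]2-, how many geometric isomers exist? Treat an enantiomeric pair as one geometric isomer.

6

The six octahedral sites form three mutually perpendicular trans pairs.
There are 6 geometric isomers: PPh3 trans, OH cis; PPh3 cis, OH cis (3 arrangements, 2 chiral); PPh3 trans, OH trans; PPh3 cis, OH trans.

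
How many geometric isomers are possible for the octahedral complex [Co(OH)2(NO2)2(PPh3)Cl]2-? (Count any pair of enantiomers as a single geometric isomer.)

6

An octahedron has six vertices in three trans pairs; every non-trans pair is cis.
There are 6 geometric isomers: OH cis, NO2 cis (3 arrangements, 2 chiral); OH trans, NO2 cis; OH cis, NO2 trans; OH trans, NO2 trans.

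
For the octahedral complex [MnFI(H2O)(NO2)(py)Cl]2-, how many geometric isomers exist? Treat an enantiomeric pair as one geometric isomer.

15

In an octahedral complex each vertex has one trans partner and four cis neighbours.
Systematic enumeration (placing each ligand type in turn and discarding arrangements equivalent by rotation or reflection) gives 15 geometric isomers.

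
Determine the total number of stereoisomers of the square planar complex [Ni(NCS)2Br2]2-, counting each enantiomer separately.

In a square planar complex each vertex has one trans partner and two cis neighbours.
There are 2 geometric isomers: NCS cis; NCS trans.
Each arrangement has an internal mirror plane or centre of symmetry, so none is chiral.

2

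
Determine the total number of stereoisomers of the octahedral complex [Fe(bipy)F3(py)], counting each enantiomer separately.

An octahedron has six vertices in three trans pairs; every non-trans pair is cis.
Each bipy is bidentate and must span two cis positions.
Working through the distinct placements yields 2 geometric isomers: F mer; F fac.
Each arrangement has an internal mirror plane or centre of symmetry, so none is chiral.

2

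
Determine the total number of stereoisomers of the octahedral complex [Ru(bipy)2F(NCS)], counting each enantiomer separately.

3

Each bipy is bidentate and must span two cis positions.
Systematic placement gives 2 geometric isomers: F and NCS mutually trans; F and NCS mutually cis (chiral).
One of these lacks any improper symmetry element and so occurs as an enantiomeric pair, giving 2 + 1 = 3 stereoisomers in total.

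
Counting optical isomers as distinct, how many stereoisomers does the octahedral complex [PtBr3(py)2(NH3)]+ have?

3

Working through the distinct placements yields 3 geometric isomers: Br mer, py trans; Br mer, py cis; Br fac, py cis.
Each arrangement has an internal mirror plane or centre of symmetry, so none is chiral.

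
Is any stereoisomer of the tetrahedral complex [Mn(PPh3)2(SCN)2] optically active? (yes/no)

In a tetrahedral complex all four positions are equivalent and every pair of ligands is adjacent — there is no cis/trans distinction.
Only one geometric arrangement is possible.

no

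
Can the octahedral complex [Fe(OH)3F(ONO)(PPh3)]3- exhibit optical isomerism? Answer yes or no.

yes

In an octahedral complex each vertex has one trans partner and four cis neighbours.
There are 4 geometric isomers: OH mer (3 arrangements); OH fac (chiral).
One of these lacks any improper symmetry element and so occurs as an enantiomeric pair, giving 4 + 1 = 5 stereoisomers in total.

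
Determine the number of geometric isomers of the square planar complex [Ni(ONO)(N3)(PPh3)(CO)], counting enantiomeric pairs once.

3

Systematic placement gives 3 geometric isomers: (CO/ONO trans, N3/PPh3 trans); (CO/PPh3 trans, N3/ONO trans); (CO/N3 trans, ONO/PPh3 trans).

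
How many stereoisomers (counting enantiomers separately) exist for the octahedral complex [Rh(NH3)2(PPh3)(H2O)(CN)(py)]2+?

An octahedron has six vertices in three trans pairs; every non-trans pair is cis.
Exhaustive case analysis gives 9 geometric isomers.
Of these, 6 lack any improper symmetry element and so occur as enantiomeric pairs, giving 9 + 6 = 15 stereoisomers in total.

15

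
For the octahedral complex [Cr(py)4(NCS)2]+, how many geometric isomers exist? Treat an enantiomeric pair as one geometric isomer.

2

An octahedron has six vertices in three trans pairs; every non-trans pair is cis.
The distinct arrangements are (2 in all): NCS trans; NCS cis.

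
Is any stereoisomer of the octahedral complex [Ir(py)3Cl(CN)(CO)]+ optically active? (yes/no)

yes

The six octahedral sites form three mutually perpendicular trans pairs.
There are 4 geometric isomers: py mer (3 arrangements); py fac (chiral).
One of these lacks any improper symmetry element and so occurs as an enantiomeric pair, giving 4 + 1 = 5 stereoisomers in total.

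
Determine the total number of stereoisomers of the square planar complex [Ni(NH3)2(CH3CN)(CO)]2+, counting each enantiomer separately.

2

There are 2 geometric isomers: NH3 cis; NH3 trans.
Each arrangement has an internal mirror plane or centre of symmetry, so none is chiral.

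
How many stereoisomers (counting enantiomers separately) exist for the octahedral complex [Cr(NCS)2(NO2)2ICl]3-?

8

The six octahedral sites form three mutually perpendicular trans pairs.
Systematic placement gives 6 geometric isomers: NCS trans, NO2 trans; NCS cis, NO2 cis (3 arrangements, 2 chiral); NCS cis, NO2 trans; NCS trans, NO2 cis.
Of these, 2 lack any improper symmetry element and so occur as enantiomeric pairs, giving 6 + 2 = 8 stereoisomers in total.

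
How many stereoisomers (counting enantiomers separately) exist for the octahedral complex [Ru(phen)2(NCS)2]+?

In an octahedral complex each vertex has one trans partner and four cis neighbours.
Each phen is bidentate and must span two cis positions.
There are 2 geometric isomers: NCS trans; NCS cis (chiral).
One of these lacks any improper symmetry element and so occurs as an enantiomeric pair, giving 2 + 1 = 3 stereoisomers in total.

3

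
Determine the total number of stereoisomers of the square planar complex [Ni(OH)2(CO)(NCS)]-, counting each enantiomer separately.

2

The distinct arrangements are (2 in all): OH cis; OH trans.
Each arrangement has an internal mirror plane or centre of symmetry, so none is chiral.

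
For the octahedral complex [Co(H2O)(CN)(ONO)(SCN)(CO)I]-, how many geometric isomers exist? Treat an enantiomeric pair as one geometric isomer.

An octahedron has six vertices in three trans pairs; every non-trans pair is cis.
Systematic enumeration (placing each ligand type in turn and discarding arrangements equivalent by rotation or reflection) gives 15 geometric isomers.

15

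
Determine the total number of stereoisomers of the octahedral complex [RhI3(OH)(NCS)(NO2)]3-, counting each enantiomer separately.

The six octahedral sites form three mutually perpendicular trans pairs.
The distinct arrangements are (4 in all): I mer (3 arrangements); I fac (chiral).
One of these lacks any improper symmetry element and so occurs as an enantiomeric pair, giving 4 + 1 = 5 stereoisomers in total.

5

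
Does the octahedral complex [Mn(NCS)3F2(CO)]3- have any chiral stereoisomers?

The six octahedral sites form three mutually perpendicular trans pairs.
The distinct arrangements are (3 in all): NCS mer, F cis; NCS mer, F trans; NCS fac, F cis.
Each arrangement has an internal mirror plane or centre of symmetry, so none is chiral.

no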